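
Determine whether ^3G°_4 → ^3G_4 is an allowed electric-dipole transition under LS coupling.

allowed

Initial level: S=1, L=4, J=4, parity odd. Final level: S=1, L=4, J=4, parity even.
ΔL = 0, ±1 (not L=0↔0): L: 4 → 4, ΔL = +0 — ok.
Parity must change: odd → even — ok.
ΔS = 0: S: 1 → 1 — ok.
ΔJ = 0, ±1 (not J=0↔0): J: 4 → 4, ΔJ = +0 — ok.
All four E1 rules are satisfied.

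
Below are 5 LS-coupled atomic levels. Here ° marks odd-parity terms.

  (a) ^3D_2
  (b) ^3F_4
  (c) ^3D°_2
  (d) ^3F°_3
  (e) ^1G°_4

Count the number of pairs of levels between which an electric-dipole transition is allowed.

(a)–(b): forbidden (parity, ΔJ).
(a)–(c): allowed.
(a)–(d): allowed.
(a)–(e): forbidden (ΔS, ΔL, ΔJ).
(b)–(c): forbidden (ΔJ).
(b)–(d): allowed.
(b)–(e): forbidden (ΔS).
(c)–(d): forbidden (parity).
(c)–(e): forbidden (parity, ΔS, ΔL, ΔJ).
(d)–(e): forbidden (parity, ΔS).
Allowed pairs: 3 of 10.

3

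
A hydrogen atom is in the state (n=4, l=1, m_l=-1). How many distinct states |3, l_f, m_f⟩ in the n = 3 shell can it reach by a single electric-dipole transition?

4

E1 requires Δl = ±1, so l_f ∈ {0, 2}; with 0 ≤ l_f ≤ n_f−1 = 2, the allowed l_f values are {0, 2}.
For l_f = 0: m_f ∈ {m_i−1, m_i, m_i+1} ∩ [−0, 0] = {0} → 1 state.
For l_f = 2: m_f ∈ {m_i−1, m_i, m_i+1} ∩ [−2, 2] = {-2, -1, 0} → 3 states.
Total: 4.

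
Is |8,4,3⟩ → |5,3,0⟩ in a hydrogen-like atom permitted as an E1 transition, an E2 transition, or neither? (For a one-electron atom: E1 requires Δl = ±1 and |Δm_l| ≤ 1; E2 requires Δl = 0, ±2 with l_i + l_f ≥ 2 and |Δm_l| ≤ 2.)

neither

Δl = 3 − 4 = -1; l_i + l_f = 7.
Δm_l = -3.
E1 (Δl = ±1, |Δm_l| ≤ 1): not satisfied.
E2 (Δl = 0,±2, l_i+l_f ≥ 2, |Δm_l| ≤ 2): not satisfied.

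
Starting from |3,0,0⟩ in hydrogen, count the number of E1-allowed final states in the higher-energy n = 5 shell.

E1 requires Δl = ±1, so l_f ∈ {-1, 1}; with 0 ≤ l_f ≤ n_f−1 = 4, the allowed l_f values are {1}.
For l_f = 1: m_f ∈ {m_i−1, m_i, m_i+1} ∩ [−1, 1] = {-1, 0, 1} → 3 states.
Total: 3.

3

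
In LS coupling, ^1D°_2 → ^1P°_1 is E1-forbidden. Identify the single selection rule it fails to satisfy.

parity

Parity must change: odd → odd — ✗.
ΔL = 0, ±1 (not L=0↔0): L: 2 → 1, ΔL = -1 — ✓.
ΔS = 0: S: 0 → 0 — ✓.
ΔJ = 0, ±1 (not J=0↔0): J: 2 → 1, ΔJ = -1 — ✓.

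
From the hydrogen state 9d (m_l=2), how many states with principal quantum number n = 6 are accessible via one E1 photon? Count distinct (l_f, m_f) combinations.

E1 requires Δl = ±1, so l_f ∈ {1, 3}; with 0 ≤ l_f ≤ n_f−1 = 5, the allowed l_f values are {1, 3}.
For l_f = 1: m_f ∈ {m_i−1, m_i, m_i+1} ∩ [−1, 1] = {1} → 1 state.
For l_f = 3: m_f ∈ {m_i−1, m_i, m_i+1} ∩ [−3, 3] = {1, 2, 3} → 3 states.
Total: 4.

4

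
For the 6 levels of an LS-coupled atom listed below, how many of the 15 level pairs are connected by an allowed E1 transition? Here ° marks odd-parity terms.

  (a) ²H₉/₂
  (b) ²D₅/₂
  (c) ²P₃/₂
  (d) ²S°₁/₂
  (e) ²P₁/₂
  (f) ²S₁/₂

(a)–(b): forbidden (parity, ΔL, ΔJ).
(a)–(c): forbidden (parity, ΔL, ΔJ).
(a)–(d): forbidden (ΔL, ΔJ).
(a)–(e): forbidden (parity, ΔL, ΔJ).
(a)–(f): forbidden (parity, ΔL, ΔJ).
(b)–(c): forbidden (parity).
(b)–(d): forbidden (ΔL, ΔJ).
(b)–(e): forbidden (parity, ΔJ).
(b)–(f): forbidden (parity, ΔL, ΔJ).
(c)–(d): allowed.
(c)–(e): forbidden (parity).
(c)–(f): forbidden (parity).
(d)–(e): allowed.
(d)–(f): forbidden (ΔL).
(e)–(f): forbidden (parity).
Allowed pairs: 2 of 15.

2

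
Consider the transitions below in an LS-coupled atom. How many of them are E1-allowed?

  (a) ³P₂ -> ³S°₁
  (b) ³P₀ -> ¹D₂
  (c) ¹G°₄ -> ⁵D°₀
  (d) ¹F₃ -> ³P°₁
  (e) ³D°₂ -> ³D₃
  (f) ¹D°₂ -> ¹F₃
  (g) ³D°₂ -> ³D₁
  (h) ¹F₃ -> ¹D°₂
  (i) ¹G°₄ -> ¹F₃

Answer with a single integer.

6

(a) allowed
(b) forbidden (parity, ΔS, ΔJ fail)
(c) forbidden (parity, ΔS, ΔL, ΔJ fail)
(d) forbidden (ΔS, ΔL, ΔJ fail)
(e) allowed
(f) allowed
(g) allowed
(h) allowed
(i) allowed
Total allowed: 6 of 9.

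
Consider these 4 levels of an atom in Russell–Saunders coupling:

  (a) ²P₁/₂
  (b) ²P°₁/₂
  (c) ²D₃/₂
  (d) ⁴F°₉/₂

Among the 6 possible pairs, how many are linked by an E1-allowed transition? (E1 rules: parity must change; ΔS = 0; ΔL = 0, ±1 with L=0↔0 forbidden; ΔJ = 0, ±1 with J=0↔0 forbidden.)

2

(a)–(b): allowed.
(a)–(c): forbidden (parity).
(a)–(d): forbidden (ΔS, ΔL, ΔJ).
(b)–(c): allowed.
(b)–(d): forbidden (parity, ΔS, ΔL, ΔJ).
(c)–(d): forbidden (ΔS, ΔJ).
Allowed pairs: 2 of 6.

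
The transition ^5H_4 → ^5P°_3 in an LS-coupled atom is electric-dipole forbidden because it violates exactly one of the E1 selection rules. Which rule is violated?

the ΔL = 0, ±1 rule

Initial level: S=2, L=5, J=4, parity even. Final level: S=2, L=1, J=3, parity odd.
Parity must change: even → odd — ✓.
ΔS = 0: S: 2 → 2 — ✓.
ΔL = 0, ±1 (not L=0↔0): L: 5 → 1, ΔL = -4 — ✗.
ΔJ = 0, ±1 (not J=0↔0): J: 4 → 3, ΔJ = -1 — ✓.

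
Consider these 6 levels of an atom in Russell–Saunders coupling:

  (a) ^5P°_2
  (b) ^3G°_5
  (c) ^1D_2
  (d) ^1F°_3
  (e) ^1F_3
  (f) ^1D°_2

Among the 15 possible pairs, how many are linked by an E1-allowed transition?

(a)–(b): forbidden (parity, ΔS, ΔL, ΔJ).
(a)–(c): forbidden (ΔS).
(a)–(d): forbidden (parity, ΔS, ΔL).
(a)–(e): forbidden (ΔS, ΔL).
(a)–(f): forbidden (parity, ΔS).
(b)–(c): forbidden (ΔS, ΔL, ΔJ).
(b)–(d): forbidden (parity, ΔS, ΔJ).
(b)–(e): forbidden (ΔS, ΔJ).
(b)–(f): forbidden (parity, ΔS, ΔL, ΔJ).
(c)–(d): allowed.
(c)–(e): forbidden (parity).
(c)–(f): allowed.
(d)–(e): allowed.
(d)–(f): forbidden (parity).
(e)–(f): allowed.
Allowed pairs: 4 of 15.

4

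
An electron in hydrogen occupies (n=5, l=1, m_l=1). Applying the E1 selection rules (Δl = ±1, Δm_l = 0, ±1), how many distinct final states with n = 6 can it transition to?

E1 requires Δl = ±1, so l_f ∈ {0, 2}; with 0 ≤ l_f ≤ n_f−1 = 5, the allowed l_f values are {0, 2}.
For l_f = 0: m_f ∈ {m_i−1, m_i, m_i+1} ∩ [−0, 0] = {0} → 1 state.
For l_f = 2: m_f ∈ {m_i−1, m_i, m_i+1} ∩ [−2, 2] = {0, 1, 2} → 3 states.
Total: 4.

4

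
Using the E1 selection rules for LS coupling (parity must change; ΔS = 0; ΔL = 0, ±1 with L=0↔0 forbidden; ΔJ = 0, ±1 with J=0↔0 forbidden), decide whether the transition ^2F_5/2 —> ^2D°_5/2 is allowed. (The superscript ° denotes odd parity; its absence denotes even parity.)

allowed

Parity must change: even → odd — passes.
ΔS = 0: S: 1/2 → 1/2 — passes.
ΔL = 0, ±1 (not L=0↔0): L: 3 → 2, ΔL = -1 — passes.
ΔJ = 0, ±1 (not J=0↔0): J: 5/2 → 5/2, ΔJ = +0 — passes.
All four E1 rules are satisfied.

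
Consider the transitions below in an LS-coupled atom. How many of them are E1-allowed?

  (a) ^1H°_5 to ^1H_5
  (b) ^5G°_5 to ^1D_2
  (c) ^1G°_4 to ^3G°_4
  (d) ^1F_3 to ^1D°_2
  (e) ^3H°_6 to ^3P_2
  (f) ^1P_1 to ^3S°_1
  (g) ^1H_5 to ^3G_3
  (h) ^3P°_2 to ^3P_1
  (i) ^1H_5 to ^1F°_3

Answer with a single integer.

3

(a) allowed
(b) forbidden (ΔS, ΔL, ΔJ fail)
(c) forbidden (parity, ΔS fail)
(d) allowed
(e) forbidden (ΔL, ΔJ fail)
(f) forbidden (ΔS fails)
(g) forbidden (parity, ΔS, ΔJ fail)
(h) allowed
(i) forbidden (ΔL, ΔJ fail)
Total allowed: 3 of 9.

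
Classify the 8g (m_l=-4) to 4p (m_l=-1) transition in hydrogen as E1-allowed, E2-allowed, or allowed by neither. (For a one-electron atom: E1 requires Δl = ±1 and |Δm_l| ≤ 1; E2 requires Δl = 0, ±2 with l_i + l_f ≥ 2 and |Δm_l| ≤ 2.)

Δl = 1 − 4 = -3; l_i + l_f = 5.
Δm_l = +3.
E1 (Δl = ±1, |Δm_l| ≤ 1): not satisfied.
E2 (Δl = 0,±2, l_i+l_f ≥ 2, |Δm_l| ≤ 2): not satisfied.

neither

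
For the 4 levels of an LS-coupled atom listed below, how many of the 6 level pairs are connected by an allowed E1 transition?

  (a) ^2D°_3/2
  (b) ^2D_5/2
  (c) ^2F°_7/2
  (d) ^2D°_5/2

(a)–(b): allowed.
(a)–(c): forbidden (parity, ΔJ).
(a)–(d): forbidden (parity).
(b)–(c): allowed.
(b)–(d): allowed.
(c)–(d): forbidden (parity).
Allowed pairs: 3 of 6.

3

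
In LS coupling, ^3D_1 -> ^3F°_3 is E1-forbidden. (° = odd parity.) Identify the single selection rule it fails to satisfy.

Reading off the term symbols: S 1→1, L 2→3, J 1→3, parity even→odd.
Parity must change: even → odd — ✓.
ΔS = 0: S: 1 → 1 — ✓.
ΔL = 0, ±1 (not L=0↔0): L: 2 → 3, ΔL = +1 — ✓.
ΔJ = 0, ±1 (not J=0↔0): J: 1 → 3, ΔJ = +2 — ✗.

the ΔJ = 0, ±1 rule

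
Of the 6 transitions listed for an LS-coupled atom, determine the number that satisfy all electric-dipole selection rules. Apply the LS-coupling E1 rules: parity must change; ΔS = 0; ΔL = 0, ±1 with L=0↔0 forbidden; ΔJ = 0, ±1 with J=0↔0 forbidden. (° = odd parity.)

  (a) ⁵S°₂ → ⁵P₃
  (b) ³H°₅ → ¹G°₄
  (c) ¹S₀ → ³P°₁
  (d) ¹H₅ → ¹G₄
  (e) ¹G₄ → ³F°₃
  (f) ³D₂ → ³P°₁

(a) allowed
(b) forbidden (parity, ΔS fail)
(c) forbidden (ΔS fails)
(d) forbidden (parity fails)
(e) forbidden (ΔS fails)
(f) allowed
Total allowed: 2 of 6.

2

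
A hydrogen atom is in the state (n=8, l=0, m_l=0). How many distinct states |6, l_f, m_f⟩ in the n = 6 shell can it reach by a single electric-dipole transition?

3

E1 requires Δl = ±1, so l_f ∈ {-1, 1}; with 0 ≤ l_f ≤ n_f−1 = 5, the allowed l_f values are {1}.
For l_f = 1: m_f ∈ {m_i−1, m_i, m_i+1} ∩ [−1, 1] = {-1, 0, 1} → 3 states.
Total: 3.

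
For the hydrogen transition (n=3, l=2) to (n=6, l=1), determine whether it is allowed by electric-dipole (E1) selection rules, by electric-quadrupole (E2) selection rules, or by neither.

E1

Δl = 1 − 2 = -1; l_i + l_f = 3.
E1 (Δl = ±1): satisfied.
E2 (Δl = 0,±2, l_i+l_f ≥ 2): not satisfied.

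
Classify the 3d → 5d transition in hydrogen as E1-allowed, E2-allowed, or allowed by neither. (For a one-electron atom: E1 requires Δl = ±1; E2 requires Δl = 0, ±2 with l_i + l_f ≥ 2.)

Δl = 2 − 2 = +0; l_i + l_f = 4.
E1 (Δl = ±1): not satisfied.
E2 (Δl = 0,±2, l_i+l_f ≥ 2): satisfied.

E2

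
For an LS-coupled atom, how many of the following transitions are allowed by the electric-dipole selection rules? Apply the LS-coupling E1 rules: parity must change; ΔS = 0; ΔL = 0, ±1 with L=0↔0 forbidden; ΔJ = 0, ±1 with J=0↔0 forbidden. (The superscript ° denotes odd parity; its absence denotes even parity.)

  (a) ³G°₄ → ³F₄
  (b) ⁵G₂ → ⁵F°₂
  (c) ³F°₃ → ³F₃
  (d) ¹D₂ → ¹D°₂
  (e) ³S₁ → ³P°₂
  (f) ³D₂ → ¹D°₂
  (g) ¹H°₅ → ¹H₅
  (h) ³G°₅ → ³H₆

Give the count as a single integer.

(a) allowed
(b) allowed
(c) allowed
(d) allowed
(e) allowed
(f) forbidden (ΔS fails)
(g) allowed
(h) allowed
Total allowed: 7 of 8.

7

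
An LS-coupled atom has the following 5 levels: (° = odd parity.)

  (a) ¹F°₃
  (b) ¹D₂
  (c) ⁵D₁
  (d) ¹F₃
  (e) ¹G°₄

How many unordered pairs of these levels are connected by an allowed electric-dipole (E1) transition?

3

(a)–(b): allowed.
(a)–(c): forbidden (ΔS, ΔJ).
(a)–(d): allowed.
(a)–(e): forbidden (parity).
(b)–(c): forbidden (parity, ΔS).
(b)–(d): forbidden (parity).
(b)–(e): forbidden (ΔL, ΔJ).
(c)–(d): forbidden (parity, ΔS, ΔJ).
(c)–(e): forbidden (ΔS, ΔL, ΔJ).
(d)–(e): allowed.
Allowed pairs: 3 of 10.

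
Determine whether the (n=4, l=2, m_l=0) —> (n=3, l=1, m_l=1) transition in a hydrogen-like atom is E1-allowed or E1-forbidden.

allowed

Initial l = 2, final l = 1, so Δl = -1. E1 requires Δl = ±1: satisfied.
Δm_l = 1 − (0) = +1. E1 requires Δm_l = 0, ±1: satisfied.
All E1 selection rules are satisfied.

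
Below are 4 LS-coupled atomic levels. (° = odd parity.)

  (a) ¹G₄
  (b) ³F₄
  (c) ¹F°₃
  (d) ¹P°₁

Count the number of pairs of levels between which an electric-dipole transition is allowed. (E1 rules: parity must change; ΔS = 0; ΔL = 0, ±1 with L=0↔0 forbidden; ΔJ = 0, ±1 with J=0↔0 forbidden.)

(a)–(b): forbidden (parity, ΔS).
(a)–(c): allowed.
(a)–(d): forbidden (ΔL, ΔJ).
(b)–(c): forbidden (ΔS).
(b)–(d): forbidden (ΔS, ΔL, ΔJ).
(c)–(d): forbidden (parity, ΔL, ΔJ).
Allowed pairs: 1 of 6.

1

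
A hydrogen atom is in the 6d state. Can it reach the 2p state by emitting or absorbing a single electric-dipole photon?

l: 2 → 1 (Δl = -1). Δl = ±1 ok.
All E1 selection rules are satisfied.

allowed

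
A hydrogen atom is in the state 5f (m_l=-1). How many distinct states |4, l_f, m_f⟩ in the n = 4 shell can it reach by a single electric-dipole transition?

E1 requires Δl = ±1, so l_f ∈ {2, 4}; with 0 ≤ l_f ≤ n_f−1 = 3, the allowed l_f values are {2}.
For l_f = 2: m_f ∈ {m_i−1, m_i, m_i+1} ∩ [−2, 2] = {-2, -1, 0} → 3 states.
Total: 3.

3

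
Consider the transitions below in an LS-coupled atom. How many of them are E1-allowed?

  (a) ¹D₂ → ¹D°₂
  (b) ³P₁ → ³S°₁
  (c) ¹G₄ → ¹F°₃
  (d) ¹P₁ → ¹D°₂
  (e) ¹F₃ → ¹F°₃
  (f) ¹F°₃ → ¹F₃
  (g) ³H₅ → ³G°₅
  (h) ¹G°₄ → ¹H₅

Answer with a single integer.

(a) allowed
(b) allowed
(c) allowed
(d) allowed
(e) allowed
(f) allowed
(g) allowed
(h) allowed
Total allowed: 8 of 8.

8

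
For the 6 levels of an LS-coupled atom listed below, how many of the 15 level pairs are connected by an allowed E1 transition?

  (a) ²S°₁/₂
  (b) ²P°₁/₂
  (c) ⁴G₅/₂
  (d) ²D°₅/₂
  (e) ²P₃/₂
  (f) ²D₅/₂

(a)–(b): forbidden (parity).
(a)–(c): forbidden (ΔS, ΔL, ΔJ).
(a)–(d): forbidden (parity, ΔL, ΔJ).
(a)–(e): allowed.
(a)–(f): forbidden (ΔL, ΔJ).
(b)–(c): forbidden (ΔS, ΔL, ΔJ).
(b)–(d): forbidden (parity, ΔJ).
(b)–(e): allowed.
(b)–(f): forbidden (ΔJ).
(c)–(d): forbidden (ΔS, ΔL).
(c)–(e): forbidden (parity, ΔS, ΔL).
(c)–(f): forbidden (parity, ΔS, ΔL).
(d)–(e): allowed.
(d)–(f): allowed.
(e)–(f): forbidden (parity).
Allowed pairs: 4 of 15.

4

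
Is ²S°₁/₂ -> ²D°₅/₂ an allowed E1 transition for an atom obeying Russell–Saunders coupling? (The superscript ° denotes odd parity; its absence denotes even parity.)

Initial level: S=1/2, L=0, J=1/2, parity odd. Final level: S=1/2, L=2, J=5/2, parity odd.
Parity must change: odd → odd — violated.
ΔS = 0: S: 1/2 → 1/2 — satisfied.
ΔL = 0, ±1 (not L=0↔0): L: 0 → 2, ΔL = +2 — violated.
ΔJ = 0, ±1 (not J=0↔0): J: 1/2 → 5/2, ΔJ = +2 — violated.
Rule(s) violated: parity, ΔL, ΔJ.

forbidden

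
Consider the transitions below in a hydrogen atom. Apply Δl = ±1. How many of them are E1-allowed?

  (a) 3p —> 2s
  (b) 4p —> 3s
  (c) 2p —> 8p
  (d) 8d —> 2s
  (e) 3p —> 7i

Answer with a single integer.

2

(a) allowed
(b) allowed
(c) forbidden — Δl = +0 (E1 requires Δl = ±1)
(d) forbidden — Δl = -2 (E1 requires Δl = ±1)
(e) forbidden — Δl = +5 (E1 requires Δl = ±1)
Total allowed: 2 of 5.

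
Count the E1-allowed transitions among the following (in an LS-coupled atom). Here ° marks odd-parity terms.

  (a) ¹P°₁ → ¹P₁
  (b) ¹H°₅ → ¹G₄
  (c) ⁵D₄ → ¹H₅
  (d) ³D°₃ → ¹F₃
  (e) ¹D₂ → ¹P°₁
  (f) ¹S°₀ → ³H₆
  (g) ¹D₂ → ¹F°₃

(a) allowed
(b) allowed
(c) forbidden (parity, ΔS, ΔL fail)
(d) forbidden (ΔS fails)
(e) allowed
(f) forbidden (ΔS, ΔL, ΔJ fail)
(g) allowed
Total allowed: 4 of 7.

4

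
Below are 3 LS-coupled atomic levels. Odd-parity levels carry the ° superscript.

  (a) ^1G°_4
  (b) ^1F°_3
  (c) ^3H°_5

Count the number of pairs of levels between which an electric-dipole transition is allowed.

(a)–(b): forbidden (parity).
(a)–(c): forbidden (parity, ΔS).
(b)–(c): forbidden (parity, ΔS, ΔL, ΔJ).
Allowed pairs: 0 of 3.

0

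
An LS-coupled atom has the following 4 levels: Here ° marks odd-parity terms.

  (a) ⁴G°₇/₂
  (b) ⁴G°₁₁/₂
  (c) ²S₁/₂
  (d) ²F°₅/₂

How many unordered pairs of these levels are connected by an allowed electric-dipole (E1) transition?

0

(a)–(b): forbidden (parity, ΔJ).
(a)–(c): forbidden (ΔS, ΔL, ΔJ).
(a)–(d): forbidden (parity, ΔS).
(b)–(c): forbidden (ΔS, ΔL, ΔJ).
(b)–(d): forbidden (parity, ΔS, ΔJ).
(c)–(d): forbidden (ΔL, ΔJ).
Allowed pairs: 0 of 6.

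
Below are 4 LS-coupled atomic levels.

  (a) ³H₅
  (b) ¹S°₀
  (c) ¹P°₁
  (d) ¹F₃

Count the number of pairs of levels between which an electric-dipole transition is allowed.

(a)–(b): forbidden (ΔS, ΔL, ΔJ).
(a)–(c): forbidden (ΔS, ΔL, ΔJ).
(a)–(d): forbidden (parity, ΔS, ΔL, ΔJ).
(b)–(c): forbidden (parity).
(b)–(d): forbidden (ΔL, ΔJ).
(c)–(d): forbidden (ΔL, ΔJ).
Allowed pairs: 0 of 6.

0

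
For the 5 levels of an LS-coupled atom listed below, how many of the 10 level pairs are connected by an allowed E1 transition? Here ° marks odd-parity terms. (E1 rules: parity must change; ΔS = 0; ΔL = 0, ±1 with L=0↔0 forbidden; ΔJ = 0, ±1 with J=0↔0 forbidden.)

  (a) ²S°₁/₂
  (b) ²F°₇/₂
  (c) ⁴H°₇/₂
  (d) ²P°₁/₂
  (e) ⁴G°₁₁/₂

(a)–(b): forbidden (parity, ΔL, ΔJ).
(a)–(c): forbidden (parity, ΔS, ΔL, ΔJ).
(a)–(d): forbidden (parity).
(a)–(e): forbidden (parity, ΔS, ΔL, ΔJ).
(b)–(c): forbidden (parity, ΔS, ΔL).
(b)–(d): forbidden (parity, ΔL, ΔJ).
(b)–(e): forbidden (parity, ΔS, ΔJ).
(c)–(d): forbidden (parity, ΔS, ΔL, ΔJ).
(c)–(e): forbidden (parity, ΔJ).
(d)–(e): forbidden (parity, ΔS, ΔL, ΔJ).
Allowed pairs: 0 of 10.

0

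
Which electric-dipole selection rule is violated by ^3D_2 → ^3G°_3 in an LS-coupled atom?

the ΔL = 0, ±1 rule

Parity must change: even → odd — satisfied.
ΔS = 0: S: 1 → 1 — satisfied.
ΔL = 0, ±1 (not L=0↔0): L: 2 → 4, ΔL = +2 — violated.
ΔJ = 0, ±1 (not J=0↔0): J: 2 → 3, ΔJ = +1 — satisfied.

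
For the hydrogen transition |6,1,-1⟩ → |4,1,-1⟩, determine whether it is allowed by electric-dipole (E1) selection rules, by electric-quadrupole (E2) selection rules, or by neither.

E2

Δl = 1 − 1 = +0; l_i + l_f = 2.
Δm_l = +0.
E1 (Δl = ±1, |Δm_l| ≤ 1): not satisfied.
E2 (Δl = 0,±2, l_i+l_f ≥ 2, |Δm_l| ≤ 2): satisfied.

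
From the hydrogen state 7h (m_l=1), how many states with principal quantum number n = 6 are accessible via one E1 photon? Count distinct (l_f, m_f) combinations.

E1 requires Δl = ±1, so l_f ∈ {4, 6}; with 0 ≤ l_f ≤ n_f−1 = 5, the allowed l_f values are {4}.
For l_f = 4: m_f ∈ {m_i−1, m_i, m_i+1} ∩ [−4, 4] = {0, 1, 2} → 3 states.
Total: 3.

3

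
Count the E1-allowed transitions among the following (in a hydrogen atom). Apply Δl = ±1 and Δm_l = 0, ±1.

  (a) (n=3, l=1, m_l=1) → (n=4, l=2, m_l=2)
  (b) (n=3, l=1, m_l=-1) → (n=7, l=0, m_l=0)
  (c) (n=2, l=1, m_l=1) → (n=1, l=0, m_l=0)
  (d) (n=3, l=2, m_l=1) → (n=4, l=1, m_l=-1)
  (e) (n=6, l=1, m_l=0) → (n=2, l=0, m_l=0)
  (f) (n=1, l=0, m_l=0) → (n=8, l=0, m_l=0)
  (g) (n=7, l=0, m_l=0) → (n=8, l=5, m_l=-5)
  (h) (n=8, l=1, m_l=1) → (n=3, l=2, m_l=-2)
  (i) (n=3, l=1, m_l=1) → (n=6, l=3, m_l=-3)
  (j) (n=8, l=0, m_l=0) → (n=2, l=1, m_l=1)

5

(a) allowed
(b) allowed
(c) allowed
(d) forbidden — Δm_l = -2 (E1 requires Δm_l = 0, ±1)
(e) allowed
(f) forbidden — Δl = +0 (E1 requires Δl = ±1)
(g) forbidden — Δl = +5 (E1 requires Δl = ±1); Δm_l = -5 (E1 requires Δm_l = 0, ±1)
(h) forbidden — Δm_l = -3 (E1 requires Δm_l = 0, ±1)
(i) forbidden — Δl = +2 (E1 requires Δl = ±1); Δm_l = -4 (E1 requires Δm_l = 0, ±1)
(j) allowed
Total allowed: 5 of 10.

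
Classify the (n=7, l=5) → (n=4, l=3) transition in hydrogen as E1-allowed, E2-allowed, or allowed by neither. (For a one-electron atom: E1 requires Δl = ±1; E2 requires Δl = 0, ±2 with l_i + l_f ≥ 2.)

Δl = 3 − 5 = -2; l_i + l_f = 8.
E1 (Δl = ±1): not satisfied.
E2 (Δl = 0,±2, l_i+l_f ≥ 2): satisfied.

E2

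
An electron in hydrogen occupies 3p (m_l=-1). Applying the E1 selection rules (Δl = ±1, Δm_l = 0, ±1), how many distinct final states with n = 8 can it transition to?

E1 requires Δl = ±1, so l_f ∈ {0, 2}; with 0 ≤ l_f ≤ n_f−1 = 7, the allowed l_f values are {0, 2}.
For l_f = 0: m_f ∈ {m_i−1, m_i, m_i+1} ∩ [−0, 0] = {0} → 1 state.
For l_f = 2: m_f ∈ {m_i−1, m_i, m_i+1} ∩ [−2, 2] = {-2, -1, 0} → 3 states.
Total: 4.

4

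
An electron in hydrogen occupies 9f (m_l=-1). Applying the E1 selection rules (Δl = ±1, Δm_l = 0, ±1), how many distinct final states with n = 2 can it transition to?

E1 requires l_f ∈ {2, 4}, but neither lies in [0, 1], so no final state is reachable.
Total: 0.

0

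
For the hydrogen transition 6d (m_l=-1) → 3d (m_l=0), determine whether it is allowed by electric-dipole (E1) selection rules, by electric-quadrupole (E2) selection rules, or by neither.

E2

Δl = 2 − 2 = +0; l_i + l_f = 4.
Δm_l = +1.
E1 (Δl = ±1, |Δm_l| ≤ 1): not satisfied.
E2 (Δl = 0,±2, l_i+l_f ≥ 2, |Δm_l| ≤ 2): satisfied.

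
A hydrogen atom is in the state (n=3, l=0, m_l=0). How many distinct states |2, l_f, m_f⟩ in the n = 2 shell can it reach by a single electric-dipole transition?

E1 requires Δl = ±1, so l_f ∈ {-1, 1}; with 0 ≤ l_f ≤ n_f−1 = 1, the allowed l_f values are {1}.
For l_f = 1: m_f ∈ {m_i−1, m_i, m_i+1} ∩ [−1, 1] = {-1, 0, 1} → 3 states.
Total: 3.

3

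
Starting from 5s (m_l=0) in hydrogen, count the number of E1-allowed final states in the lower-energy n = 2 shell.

3

E1 requires Δl = ±1, so l_f ∈ {-1, 1}; with 0 ≤ l_f ≤ n_f−1 = 1, the allowed l_f values are {1}.
For l_f = 1: m_f ∈ {m_i−1, m_i, m_i+1} ∩ [−1, 1] = {-1, 0, 1} → 3 states.
Total: 3.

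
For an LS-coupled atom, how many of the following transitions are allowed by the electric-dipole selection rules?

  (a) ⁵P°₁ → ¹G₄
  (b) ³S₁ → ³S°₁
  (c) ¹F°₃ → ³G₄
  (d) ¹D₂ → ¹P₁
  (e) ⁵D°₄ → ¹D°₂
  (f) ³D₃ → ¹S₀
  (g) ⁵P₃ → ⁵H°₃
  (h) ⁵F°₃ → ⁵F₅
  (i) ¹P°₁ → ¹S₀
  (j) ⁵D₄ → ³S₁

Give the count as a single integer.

1

(a) forbidden (ΔS, ΔL, ΔJ fail)
(b) forbidden (ΔL fails)
(c) forbidden (ΔS fails)
(d) forbidden (parity fails)
(e) forbidden (parity, ΔS, ΔJ fail)
(f) forbidden (parity, ΔS, ΔL, ΔJ fail)
(g) forbidden (ΔL fails)
(h) forbidden (ΔJ fails)
(i) allowed
(j) forbidden (parity, ΔS, ΔL, ΔJ fail)
Total allowed: 1 of 10.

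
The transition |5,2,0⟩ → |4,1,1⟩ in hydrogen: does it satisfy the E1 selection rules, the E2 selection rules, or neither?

E1

Δl = 1 − 2 = -1; l_i + l_f = 3.
Δm_l = +1.
E1 (Δl = ±1, |Δm_l| ≤ 1): satisfied.
E2 (Δl = 0,±2, l_i+l_f ≥ 2, |Δm_l| ≤ 2): not satisfied.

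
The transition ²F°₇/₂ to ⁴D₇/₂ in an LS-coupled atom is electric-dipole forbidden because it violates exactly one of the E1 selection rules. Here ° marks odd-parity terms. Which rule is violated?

the ΔS = 0 rule

Initial level: S=1/2, L=3, J=7/2, parity odd. Final level: S=3/2, L=2, J=7/2, parity even.
ΔS = 0: S: 1/2 → 3/2 — ✗.
Parity must change: odd → even — ✓.
ΔL = 0, ±1 (not L=0↔0): L: 3 → 2, ΔL = -1 — ✓.
ΔJ = 0, ±1 (not J=0↔0): J: 7/2 → 7/2, ΔJ = +0 — ✓.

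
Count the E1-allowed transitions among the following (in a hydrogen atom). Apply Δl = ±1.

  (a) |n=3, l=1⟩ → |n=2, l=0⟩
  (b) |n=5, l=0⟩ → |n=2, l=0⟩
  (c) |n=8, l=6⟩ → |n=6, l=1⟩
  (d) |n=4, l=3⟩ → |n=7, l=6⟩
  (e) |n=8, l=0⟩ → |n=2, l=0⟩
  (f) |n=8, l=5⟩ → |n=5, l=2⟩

(a) allowed
(b) forbidden — Δl = +0 (E1 requires Δl = ±1)
(c) forbidden — Δl = -5 (E1 requires Δl = ±1)
(d) forbidden — Δl = +3 (E1 requires Δl = ±1)
(e) forbidden — Δl = +0 (E1 requires Δl = ±1)
(f) forbidden — Δl = -3 (E1 requires Δl = ±1)
Total allowed: 1 of 6.

1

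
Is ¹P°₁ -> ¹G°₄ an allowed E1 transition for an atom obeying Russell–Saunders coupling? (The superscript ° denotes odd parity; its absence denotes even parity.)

Initial level: S=0, L=1, J=1, parity odd. Final level: S=0, L=4, J=4, parity odd.
Parity must change: odd → odd — violated.
ΔS = 0: S: 0 → 0 — satisfied.
ΔL = 0, ±1 (not L=0↔0): L: 1 → 4, ΔL = +3 — violated.
ΔJ = 0, ±1 (not J=0↔0): J: 1 → 4, ΔJ = +3 — violated.
Rule(s) violated: parity, ΔL, ΔJ.

forbidden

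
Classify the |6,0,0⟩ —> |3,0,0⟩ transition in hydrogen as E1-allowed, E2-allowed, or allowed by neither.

Δl = 0 − 0 = +0; l_i + l_f = 0.
Δm_l = +0.
E1 (Δl = ±1, |Δm_l| ≤ 1): not satisfied.
E2 (Δl = 0,±2, l_i+l_f ≥ 2, |Δm_l| ≤ 2): not satisfied.

neither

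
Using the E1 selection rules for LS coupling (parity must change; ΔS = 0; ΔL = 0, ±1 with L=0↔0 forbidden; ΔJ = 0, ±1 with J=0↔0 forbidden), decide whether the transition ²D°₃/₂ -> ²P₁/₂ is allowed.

Initial level: S=1/2, L=2, J=3/2, parity odd. Final level: S=1/2, L=1, J=1/2, parity even.
Parity must change: odd → even — satisfied.
ΔS = 0: S: 1/2 → 1/2 — satisfied.
ΔL = 0, ±1 (not L=0↔0): L: 2 → 1, ΔL = -1 — satisfied.
ΔJ = 0, ±1 (not J=0↔0): J: 3/2 → 1/2, ΔJ = -1 — satisfied.
All four E1 rules are satisfied.

allowed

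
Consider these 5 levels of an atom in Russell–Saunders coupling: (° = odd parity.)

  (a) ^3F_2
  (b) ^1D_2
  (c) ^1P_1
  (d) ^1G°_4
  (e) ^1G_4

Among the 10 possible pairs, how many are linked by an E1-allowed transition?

(a)–(b): forbidden (parity, ΔS).
(a)–(c): forbidden (parity, ΔS, ΔL).
(a)–(d): forbidden (ΔS, ΔJ).
(a)–(e): forbidden (parity, ΔS, ΔJ).
(b)–(c): forbidden (parity).
(b)–(d): forbidden (ΔL, ΔJ).
(b)–(e): forbidden (parity, ΔL, ΔJ).
(c)–(d): forbidden (ΔL, ΔJ).
(c)–(e): forbidden (parity, ΔL, ΔJ).
(d)–(e): allowed.
Allowed pairs: 1 of 10.

1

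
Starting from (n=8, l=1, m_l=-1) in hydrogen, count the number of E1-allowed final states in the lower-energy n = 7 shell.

4

E1 requires Δl = ±1, so l_f ∈ {0, 2}; with 0 ≤ l_f ≤ n_f−1 = 6, the allowed l_f values are {0, 2}.
For l_f = 0: m_f ∈ {m_i−1, m_i, m_i+1} ∩ [−0, 0] = {0} → 1 state.
For l_f = 2: m_f ∈ {m_i−1, m_i, m_i+1} ∩ [−2, 2] = {-2, -1, 0} → 3 states.
Total: 4.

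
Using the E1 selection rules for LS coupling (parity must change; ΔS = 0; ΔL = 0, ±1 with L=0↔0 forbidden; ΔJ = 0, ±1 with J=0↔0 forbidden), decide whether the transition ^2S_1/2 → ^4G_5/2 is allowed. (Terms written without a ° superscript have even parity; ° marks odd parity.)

Initial level: S=1/2, L=0, J=1/2, parity even. Final level: S=3/2, L=4, J=5/2, parity even.
ΔJ = 0, ±1 (not J=0↔0): J: 1/2 → 5/2, ΔJ = +2 — fails.
Parity must change: even → even — fails.
ΔS = 0: S: 1/2 → 3/2 — fails.
ΔL = 0, ±1 (not L=0↔0): L: 0 → 4, ΔL = +4 — fails.
Rule(s) violated: parity, ΔS, ΔL, ΔJ.

forbidden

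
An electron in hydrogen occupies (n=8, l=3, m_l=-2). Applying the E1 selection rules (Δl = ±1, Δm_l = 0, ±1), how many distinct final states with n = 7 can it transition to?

E1 requires Δl = ±1, so l_f ∈ {2, 4}; with 0 ≤ l_f ≤ n_f−1 = 6, the allowed l_f values are {2, 4}.
For l_f = 2: m_f ∈ {m_i−1, m_i, m_i+1} ∩ [−2, 2] = {-2, -1} → 2 states.
For l_f = 4: m_f ∈ {m_i−1, m_i, m_i+1} ∩ [−4, 4] = {-3, -2, -1} → 3 states.
Total: 5.

5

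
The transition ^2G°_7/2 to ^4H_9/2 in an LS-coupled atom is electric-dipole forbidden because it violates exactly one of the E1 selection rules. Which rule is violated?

Reading off the term symbols: S 1/2→3/2, L 4→5, J 7/2→9/2, parity odd→even.
Parity must change: odd → even — ok.
ΔL = 0, ±1 (not L=0↔0): L: 4 → 5, ΔL = +1 — ok.
ΔS = 0: S: 1/2 → 3/2 — fails.
ΔJ = 0, ±1 (not J=0↔0): J: 7/2 → 9/2, ΔJ = +1 — ok.

the ΔS = 0 rule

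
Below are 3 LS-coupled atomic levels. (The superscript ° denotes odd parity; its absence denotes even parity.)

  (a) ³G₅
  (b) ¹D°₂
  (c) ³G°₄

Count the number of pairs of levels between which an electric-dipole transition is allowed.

1

(a)–(b): forbidden (ΔS, ΔL, ΔJ).
(a)–(c): allowed.
(b)–(c): forbidden (parity, ΔS, ΔL, ΔJ).
Allowed pairs: 1 of 3.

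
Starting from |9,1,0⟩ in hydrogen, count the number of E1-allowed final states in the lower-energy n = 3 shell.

4

E1 requires Δl = ±1, so l_f ∈ {0, 2}; with 0 ≤ l_f ≤ n_f−1 = 2, the allowed l_f values are {0, 2}.
For l_f = 0: m_f ∈ {m_i−1, m_i, m_i+1} ∩ [−0, 0] = {0} → 1 state.
For l_f = 2: m_f ∈ {m_i−1, m_i, m_i+1} ∩ [−2, 2] = {-1, 0, 1} → 3 states.
Total: 4.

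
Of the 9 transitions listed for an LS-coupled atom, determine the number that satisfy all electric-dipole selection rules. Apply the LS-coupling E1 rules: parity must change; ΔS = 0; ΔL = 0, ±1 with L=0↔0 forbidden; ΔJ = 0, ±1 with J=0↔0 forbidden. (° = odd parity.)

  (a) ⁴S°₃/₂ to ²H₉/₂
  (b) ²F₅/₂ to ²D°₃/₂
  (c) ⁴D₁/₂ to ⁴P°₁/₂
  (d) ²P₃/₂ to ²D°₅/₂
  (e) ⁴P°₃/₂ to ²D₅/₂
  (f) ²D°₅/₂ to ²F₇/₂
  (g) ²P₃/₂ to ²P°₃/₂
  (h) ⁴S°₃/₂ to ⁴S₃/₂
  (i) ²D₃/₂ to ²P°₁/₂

6

(a) forbidden (ΔS, ΔL, ΔJ fail)
(b) allowed
(c) allowed
(d) allowed
(e) forbidden (ΔS fails)
(f) allowed
(g) allowed
(h) forbidden (ΔL fails)
(i) allowed
Total allowed: 6 of 9.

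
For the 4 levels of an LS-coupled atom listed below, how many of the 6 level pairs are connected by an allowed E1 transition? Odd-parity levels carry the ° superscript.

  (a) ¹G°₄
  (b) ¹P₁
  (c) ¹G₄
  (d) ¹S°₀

(a)–(b): forbidden (ΔL, ΔJ).
(a)–(c): allowed.
(a)–(d): forbidden (parity, ΔL, ΔJ).
(b)–(c): forbidden (parity, ΔL, ΔJ).
(b)–(d): allowed.
(c)–(d): forbidden (ΔL, ΔJ).
Allowed pairs: 2 of 6.

2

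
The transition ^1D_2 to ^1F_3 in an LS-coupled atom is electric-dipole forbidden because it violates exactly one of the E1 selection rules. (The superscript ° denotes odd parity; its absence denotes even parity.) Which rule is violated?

parity

Initial level: S=0, L=2, J=2, parity even. Final level: S=0, L=3, J=3, parity even.
Parity must change: even → even — violated.
ΔS = 0: S: 0 → 0 — satisfied.
ΔJ = 0, ±1 (not J=0↔0): J: 2 → 3, ΔJ = +1 — satisfied.
ΔL = 0, ±1 (not L=0↔0): L: 2 → 3, ΔL = +1 — satisfied.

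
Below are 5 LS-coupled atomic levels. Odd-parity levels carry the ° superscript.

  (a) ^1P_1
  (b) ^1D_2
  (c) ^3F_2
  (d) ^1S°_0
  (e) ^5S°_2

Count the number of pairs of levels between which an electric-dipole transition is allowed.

(a)–(b): forbidden (parity).
(a)–(c): forbidden (parity, ΔS, ΔL).
(a)–(d): allowed.
(a)–(e): forbidden (ΔS).
(b)–(c): forbidden (parity, ΔS).
(b)–(d): forbidden (ΔL, ΔJ).
(b)–(e): forbidden (ΔS, ΔL).
(c)–(d): forbidden (ΔS, ΔL, ΔJ).
(c)–(e): forbidden (ΔS, ΔL).
(d)–(e): forbidden (parity, ΔS, ΔL, ΔJ).
Allowed pairs: 1 of 10.

1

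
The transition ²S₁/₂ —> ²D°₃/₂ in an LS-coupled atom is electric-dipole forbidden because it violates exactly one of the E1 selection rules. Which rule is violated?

Parity must change: even → odd — passes.
ΔS = 0: S: 1/2 → 1/2 — passes.
ΔL = 0, ±1 (not L=0↔0): L: 0 → 2, ΔL = +2 — fails.
ΔJ = 0, ±1 (not J=0↔0): J: 1/2 → 3/2, ΔJ = +1 — passes.

the ΔL = 0, ±1 rule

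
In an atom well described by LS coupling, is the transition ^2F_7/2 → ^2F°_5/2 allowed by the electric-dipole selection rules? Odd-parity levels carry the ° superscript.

Parity must change: even → odd — ✓.
ΔS = 0: S: 1/2 → 1/2 — ✓.
ΔL = 0, ±1 (not L=0↔0): L: 3 → 3, ΔL = +0 — ✓.
ΔJ = 0, ±1 (not J=0↔0): J: 7/2 → 5/2, ΔJ = -1 — ✓.
All four E1 rules are satisfied.

allowed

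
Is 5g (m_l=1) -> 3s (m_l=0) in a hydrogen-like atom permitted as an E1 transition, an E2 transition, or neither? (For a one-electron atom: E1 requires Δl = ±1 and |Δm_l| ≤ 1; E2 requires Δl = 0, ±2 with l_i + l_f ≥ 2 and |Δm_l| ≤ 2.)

neither

Δl = 0 − 4 = -4; l_i + l_f = 4.
Δm_l = -1.
E1 (Δl = ±1, |Δm_l| ≤ 1): not satisfied.
E2 (Δl = 0,±2, l_i+l_f ≥ 2, |Δm_l| ≤ 2): not satisfied.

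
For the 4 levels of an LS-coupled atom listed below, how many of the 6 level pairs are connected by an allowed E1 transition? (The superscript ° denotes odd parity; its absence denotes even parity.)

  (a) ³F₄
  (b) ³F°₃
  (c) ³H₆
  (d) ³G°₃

2

(a)–(b): allowed.
(a)–(c): forbidden (parity, ΔL, ΔJ).
(a)–(d): allowed.
(b)–(c): forbidden (ΔL, ΔJ).
(b)–(d): forbidden (parity).
(c)–(d): forbidden (ΔJ).
Allowed pairs: 2 of 6.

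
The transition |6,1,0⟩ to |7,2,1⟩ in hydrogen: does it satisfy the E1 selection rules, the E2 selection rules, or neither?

E1

Δl = 2 − 1 = +1; l_i + l_f = 3.
Δm_l = +1.
E1 (Δl = ±1, |Δm_l| ≤ 1): satisfied.
E2 (Δl = 0,±2, l_i+l_f ≥ 2, |Δm_l| ≤ 2): not satisfied.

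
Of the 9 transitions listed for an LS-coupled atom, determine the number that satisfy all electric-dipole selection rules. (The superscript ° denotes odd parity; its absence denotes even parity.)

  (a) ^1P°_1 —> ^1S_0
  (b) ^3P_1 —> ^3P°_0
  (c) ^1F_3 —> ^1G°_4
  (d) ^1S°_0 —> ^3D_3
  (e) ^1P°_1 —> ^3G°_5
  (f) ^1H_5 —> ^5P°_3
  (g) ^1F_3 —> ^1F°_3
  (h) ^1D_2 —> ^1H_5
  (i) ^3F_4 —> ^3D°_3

5

(a) allowed
(b) allowed
(c) allowed
(d) forbidden (ΔS, ΔL, ΔJ fail)
(e) forbidden (parity, ΔS, ΔL, ΔJ fail)
(f) forbidden (ΔS, ΔL, ΔJ fail)
(g) allowed
(h) forbidden (parity, ΔL, ΔJ fail)
(i) allowed
Total allowed: 5 of 9.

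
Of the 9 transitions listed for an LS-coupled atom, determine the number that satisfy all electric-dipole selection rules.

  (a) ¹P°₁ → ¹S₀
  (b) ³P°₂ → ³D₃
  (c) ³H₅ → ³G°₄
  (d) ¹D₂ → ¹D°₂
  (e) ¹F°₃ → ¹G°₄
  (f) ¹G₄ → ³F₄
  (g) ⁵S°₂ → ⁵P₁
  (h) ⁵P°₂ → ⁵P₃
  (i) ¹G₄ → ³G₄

(a) allowed
(b) allowed
(c) allowed
(d) allowed
(e) forbidden (parity fails)
(f) forbidden (parity, ΔS fail)
(g) allowed
(h) allowed
(i) forbidden (parity, ΔS fail)
Total allowed: 6 of 9.

6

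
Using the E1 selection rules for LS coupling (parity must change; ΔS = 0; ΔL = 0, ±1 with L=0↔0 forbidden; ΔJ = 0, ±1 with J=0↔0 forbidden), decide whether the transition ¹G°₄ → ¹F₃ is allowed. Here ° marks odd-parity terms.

Reading off the term symbols: S 0→0, L 4→3, J 4→3, parity odd→even.
Parity must change: odd → even — passes.
ΔS = 0: S: 0 → 0 — passes.
ΔL = 0, ±1 (not L=0↔0): L: 4 → 3, ΔL = -1 — passes.
ΔJ = 0, ±1 (not J=0↔0): J: 4 → 3, ΔJ = -1 — passes.
All four E1 rules are satisfied.

allowed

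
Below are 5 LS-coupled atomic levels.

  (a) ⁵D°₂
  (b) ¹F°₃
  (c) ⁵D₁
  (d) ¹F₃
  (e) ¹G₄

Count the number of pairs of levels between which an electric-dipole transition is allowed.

3

(a)–(b): forbidden (parity, ΔS).
(a)–(c): allowed.
(a)–(d): forbidden (ΔS).
(a)–(e): forbidden (ΔS, ΔL, ΔJ).
(b)–(c): forbidden (ΔS, ΔJ).
(b)–(d): allowed.
(b)–(e): allowed.
(c)–(d): forbidden (parity, ΔS, ΔJ).
(c)–(e): forbidden (parity, ΔS, ΔL, ΔJ).
(d)–(e): forbidden (parity).
Allowed pairs: 3 of 10.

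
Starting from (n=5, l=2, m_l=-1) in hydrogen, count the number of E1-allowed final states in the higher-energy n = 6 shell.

5

E1 requires Δl = ±1, so l_f ∈ {1, 3}; with 0 ≤ l_f ≤ n_f−1 = 5, the allowed l_f values are {1, 3}.
For l_f = 1: m_f ∈ {m_i−1, m_i, m_i+1} ∩ [−1, 1] = {-1, 0} → 2 states.
For l_f = 3: m_f ∈ {m_i−1, m_i, m_i+1} ∩ [−3, 3] = {-2, -1, 0} → 3 states.
Total: 5.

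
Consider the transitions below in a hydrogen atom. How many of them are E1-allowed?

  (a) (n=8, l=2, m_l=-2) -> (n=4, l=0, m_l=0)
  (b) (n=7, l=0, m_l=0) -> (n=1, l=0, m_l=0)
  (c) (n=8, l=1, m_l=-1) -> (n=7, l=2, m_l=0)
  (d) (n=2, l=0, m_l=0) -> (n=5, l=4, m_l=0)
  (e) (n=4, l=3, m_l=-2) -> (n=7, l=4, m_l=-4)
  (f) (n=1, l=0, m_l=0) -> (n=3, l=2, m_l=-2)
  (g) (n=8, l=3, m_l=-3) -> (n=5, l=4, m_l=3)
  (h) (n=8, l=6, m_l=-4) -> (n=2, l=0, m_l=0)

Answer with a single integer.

(a) forbidden — Δl = -2 (E1 requires Δl = ±1); Δm_l = +2 (E1 requires Δm_l = 0, ±1)
(b) forbidden — Δl = +0 (E1 requires Δl = ±1)
(c) allowed
(d) forbidden — Δl = +4 (E1 requires Δl = ±1)
(e) forbidden — Δm_l = -2 (E1 requires Δm_l = 0, ±1)
(f) forbidden — Δl = +2 (E1 requires Δl = ±1); Δm_l = -2 (E1 requires Δm_l = 0, ±1)
(g) forbidden — Δm_l = +6 (E1 requires Δm_l = 0, ±1)
(h) forbidden — Δl = -6 (E1 requires Δl = ±1); Δm_l = +4 (E1 requires Δm_l = 0, ±1)
Total allowed: 1 of 8.

1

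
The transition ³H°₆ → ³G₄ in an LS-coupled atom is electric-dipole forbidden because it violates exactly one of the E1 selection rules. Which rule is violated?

Reading off the term symbols: S 1→1, L 5→4, J 6→4, parity odd→even.
Parity must change: odd → even — ok.
ΔJ = 0, ±1 (not J=0↔0): J: 6 → 4, ΔJ = -2 — fails.
ΔL = 0, ±1 (not L=0↔0): L: 5 → 4, ΔL = -1 — ok.
ΔS = 0: S: 1 → 1 — ok.

the ΔJ = 0, ±1 rule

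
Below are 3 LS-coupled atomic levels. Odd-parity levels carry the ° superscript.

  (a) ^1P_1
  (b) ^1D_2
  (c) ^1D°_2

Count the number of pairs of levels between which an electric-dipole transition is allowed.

2

(a)–(b): forbidden (parity).
(a)–(c): allowed.
(b)–(c): allowed.
Allowed pairs: 2 of 3.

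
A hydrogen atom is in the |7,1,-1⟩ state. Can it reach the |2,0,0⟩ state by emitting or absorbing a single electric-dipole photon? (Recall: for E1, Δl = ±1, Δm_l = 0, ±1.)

allowed

Δl = 0 − 1 = -1; the E1 rule Δl = ±1 is ✓.
m_l: -1 → 0 (Δm_l = +1). |Δm_l| ≤ 1 ✓.
All E1 selection rules are satisfied.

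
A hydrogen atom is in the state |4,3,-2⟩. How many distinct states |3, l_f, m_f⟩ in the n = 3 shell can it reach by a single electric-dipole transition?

E1 requires Δl = ±1, so l_f ∈ {2, 4}; with 0 ≤ l_f ≤ n_f−1 = 2, the allowed l_f values are {2}.
For l_f = 2: m_f ∈ {m_i−1, m_i, m_i+1} ∩ [−2, 2] = {-2, -1} → 2 states.
Total: 2.

2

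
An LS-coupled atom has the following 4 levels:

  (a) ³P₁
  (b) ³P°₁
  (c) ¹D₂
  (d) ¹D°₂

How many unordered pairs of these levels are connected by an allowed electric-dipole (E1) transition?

2

(a)–(b): allowed.
(a)–(c): forbidden (parity, ΔS).
(a)–(d): forbidden (ΔS).
(b)–(c): forbidden (ΔS).
(b)–(d): forbidden (parity, ΔS).
(c)–(d): allowed.
Allowed pairs: 2 of 6.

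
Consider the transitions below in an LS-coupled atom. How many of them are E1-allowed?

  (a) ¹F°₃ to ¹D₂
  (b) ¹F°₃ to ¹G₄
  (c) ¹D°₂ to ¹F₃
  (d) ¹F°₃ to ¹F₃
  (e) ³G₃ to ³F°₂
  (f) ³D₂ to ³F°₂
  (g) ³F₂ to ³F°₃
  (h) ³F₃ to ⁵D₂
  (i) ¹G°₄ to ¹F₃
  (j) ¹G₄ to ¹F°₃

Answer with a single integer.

(a) allowed
(b) allowed
(c) allowed
(d) allowed
(e) allowed
(f) allowed
(g) allowed
(h) forbidden (parity, ΔS fail)
(i) allowed
(j) allowed
Total allowed: 9 of 10.

9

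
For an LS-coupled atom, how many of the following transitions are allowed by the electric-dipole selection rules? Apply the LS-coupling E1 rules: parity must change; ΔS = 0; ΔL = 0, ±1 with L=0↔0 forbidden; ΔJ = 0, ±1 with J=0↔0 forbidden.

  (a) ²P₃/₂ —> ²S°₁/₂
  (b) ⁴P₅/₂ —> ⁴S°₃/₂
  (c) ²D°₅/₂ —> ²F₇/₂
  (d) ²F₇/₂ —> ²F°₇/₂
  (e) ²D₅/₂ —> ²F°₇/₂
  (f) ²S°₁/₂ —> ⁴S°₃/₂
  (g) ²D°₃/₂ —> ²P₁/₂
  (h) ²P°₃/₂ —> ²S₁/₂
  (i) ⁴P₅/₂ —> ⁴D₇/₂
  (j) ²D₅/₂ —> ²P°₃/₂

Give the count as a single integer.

(a) allowed
(b) allowed
(c) allowed
(d) allowed
(e) allowed
(f) forbidden (parity, ΔS, ΔL fail)
(g) allowed
(h) allowed
(i) forbidden (parity fails)
(j) allowed
Total allowed: 8 of 10.

8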